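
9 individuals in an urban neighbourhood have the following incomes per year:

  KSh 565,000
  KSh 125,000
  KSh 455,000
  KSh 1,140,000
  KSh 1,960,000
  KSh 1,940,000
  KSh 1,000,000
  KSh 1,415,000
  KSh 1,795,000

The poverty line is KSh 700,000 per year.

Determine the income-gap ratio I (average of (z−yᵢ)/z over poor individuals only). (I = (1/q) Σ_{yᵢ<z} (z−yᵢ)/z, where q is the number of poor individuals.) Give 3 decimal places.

Below the line: KSh 125,000, KSh 455,000, KSh 565,000 (q = 3 of N = 9).
Relative gaps: 0.8214, 0.3500, 0.1929; sum = 1.364286.
I averages over the q = 3 poor units only: 1.364286 / 3 = 0.455.

0.455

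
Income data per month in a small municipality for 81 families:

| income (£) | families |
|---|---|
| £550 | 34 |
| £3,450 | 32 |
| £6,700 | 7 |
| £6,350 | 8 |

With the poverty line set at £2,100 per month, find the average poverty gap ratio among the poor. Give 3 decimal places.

0.738

Below z: 34×£550 (q = 34 of N = 81).
Shortfall ratios (z−y)/z: 0.7381 (×34); sum = 25.095238.
The income-gap ratio divides by q (the poor only): 25.095238 / 34 = 0.738.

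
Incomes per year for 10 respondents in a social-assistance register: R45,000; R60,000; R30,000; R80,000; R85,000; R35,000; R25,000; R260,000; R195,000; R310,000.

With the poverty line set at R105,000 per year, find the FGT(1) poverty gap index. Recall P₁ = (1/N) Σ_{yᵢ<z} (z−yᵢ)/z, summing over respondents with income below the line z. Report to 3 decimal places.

0.357

Below z: R25,000, R30,000, R35,000, R45,000, R60,000, R80,000, R85,000 (q = 7 of N = 10).
Normalized shortfalls: (105000−25000)/105000 = 0.7619; (105000−30000)/105000 = 0.7143; (105000−35000)/105000 = 0.6667; (105000−45000)/105000 = 0.5714; (105000−60000)/105000 = 0.4286; (105000−80000)/105000 = 0.2381; (105000−85000)/105000 = 0.1905.
Σ = 3.571429. Dividing by the full population N = 10 gives P₁ = 0.357.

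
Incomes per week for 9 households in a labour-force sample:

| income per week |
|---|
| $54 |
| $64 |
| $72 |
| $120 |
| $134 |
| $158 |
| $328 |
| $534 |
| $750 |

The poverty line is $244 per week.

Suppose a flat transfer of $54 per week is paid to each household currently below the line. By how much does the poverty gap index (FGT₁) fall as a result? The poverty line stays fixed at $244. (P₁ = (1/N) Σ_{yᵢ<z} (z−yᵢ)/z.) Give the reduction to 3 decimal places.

0.148

Before: below the line — $54, $64, $72, $120, $134, $158; poverty gap index (FGT₁) = 0.39253.
After the $54 transfer: below the line — $108, $118, $126, $174, $188, $212; poverty gap index (FGT₁) = 0.24499.
Reduction = 0.39253 − 0.24499 = 0.148.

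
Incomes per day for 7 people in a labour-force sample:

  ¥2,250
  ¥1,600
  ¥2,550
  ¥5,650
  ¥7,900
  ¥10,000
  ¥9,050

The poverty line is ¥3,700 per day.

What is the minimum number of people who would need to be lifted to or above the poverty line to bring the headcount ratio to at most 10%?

3

3 of the 7 people are poor, so H = 3/7 = 0.429.
A headcount ratio of at most 10% allows at most ⌊0.10 × 7⌋ = 0 poor people.
So at least 3 − 0 = 3 must be lifted.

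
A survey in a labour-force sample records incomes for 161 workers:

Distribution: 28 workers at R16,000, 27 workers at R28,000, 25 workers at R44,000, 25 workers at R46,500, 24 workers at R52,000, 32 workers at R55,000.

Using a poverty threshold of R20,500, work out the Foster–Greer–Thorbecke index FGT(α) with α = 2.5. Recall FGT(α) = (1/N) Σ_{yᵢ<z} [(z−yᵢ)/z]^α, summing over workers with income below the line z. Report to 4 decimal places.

Below the line: 28×R16,000 (q = 28 of N = 161).
Shortfall ratios: (20500−16000)/20500 = 0.2195 (×28).
Raised to α = 2.5: 0.02258 (×28).
Sum = 0.632127; FGT(2.5) = 0.632127 / 161 = 0.0039.

0.0039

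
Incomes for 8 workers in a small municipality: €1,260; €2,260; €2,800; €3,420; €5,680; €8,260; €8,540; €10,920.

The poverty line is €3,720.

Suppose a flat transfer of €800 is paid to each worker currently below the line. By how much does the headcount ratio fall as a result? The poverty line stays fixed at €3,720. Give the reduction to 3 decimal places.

Before: below the line — €1,260, €2,260, €2,800, €3,420; headcount ratio = 0.50000.
After the €800 transfer: below the line — €2,060, €3,060, €3,600; headcount ratio = 0.37500.
Reduction = 0.50000 − 0.37500 = 0.125.

0.125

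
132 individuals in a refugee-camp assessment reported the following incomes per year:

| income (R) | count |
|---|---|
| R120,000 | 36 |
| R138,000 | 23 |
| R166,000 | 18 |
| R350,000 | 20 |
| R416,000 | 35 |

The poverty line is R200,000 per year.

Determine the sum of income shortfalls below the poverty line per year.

R4,918,000

Below z: 36×R120,000, 23×R138,000, 18×R166,000 (q = 77 of N = 132).
Individual gaps: 36×(200000−120000) = 2880000; 23×(200000−138000) = 1426000; 18×(200000−166000) = 612000.
Aggregate gap = R4,918,000.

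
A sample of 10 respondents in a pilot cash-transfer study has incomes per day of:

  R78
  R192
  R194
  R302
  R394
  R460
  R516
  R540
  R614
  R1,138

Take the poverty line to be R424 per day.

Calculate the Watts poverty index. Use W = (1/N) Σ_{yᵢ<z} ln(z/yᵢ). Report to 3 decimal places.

Poor units: R78, R192, R194, R302, R394 (q = 5 of N = 10).
ln(z/y) terms: ln(424/78) = 1.6930; ln(424/192) = 0.7922; ln(424/194) = 0.7819; ln(424/302) = 0.3393; ln(424/394) = 0.0734.
W = 3.679827 / 10 = 0.368.

0.368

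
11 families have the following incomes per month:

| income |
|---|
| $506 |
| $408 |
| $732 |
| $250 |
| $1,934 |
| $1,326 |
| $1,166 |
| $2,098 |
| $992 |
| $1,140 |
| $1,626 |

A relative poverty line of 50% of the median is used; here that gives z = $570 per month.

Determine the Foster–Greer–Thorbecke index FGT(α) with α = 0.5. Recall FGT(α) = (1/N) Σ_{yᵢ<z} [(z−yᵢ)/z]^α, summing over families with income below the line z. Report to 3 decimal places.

0.147

Below z: $250, $408, $506 (q = 3 of N = 11).
Relative gaps: (570−250)/570 = 0.5614; (570−408)/570 = 0.2842; (570−506)/570 = 0.1123.
Raised to α = 0.5: 0.74927; 0.53311; 0.33508.
Sum = 1.617466; FGT(0.5) = 1.617466 / 11 = 0.147.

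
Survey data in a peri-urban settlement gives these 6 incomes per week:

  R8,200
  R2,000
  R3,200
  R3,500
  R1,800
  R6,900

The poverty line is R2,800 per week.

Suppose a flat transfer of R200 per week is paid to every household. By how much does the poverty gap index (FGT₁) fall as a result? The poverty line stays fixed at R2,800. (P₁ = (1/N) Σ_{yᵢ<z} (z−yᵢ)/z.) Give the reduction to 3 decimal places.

Before: below the line — R1,800, R2,000; poverty gap index (FGT₁) = 0.10714.
After the R200 transfer: below the line — R2,000, R2,200; poverty gap index (FGT₁) = 0.08333.
Reduction = 0.10714 − 0.08333 = 0.024.

0.024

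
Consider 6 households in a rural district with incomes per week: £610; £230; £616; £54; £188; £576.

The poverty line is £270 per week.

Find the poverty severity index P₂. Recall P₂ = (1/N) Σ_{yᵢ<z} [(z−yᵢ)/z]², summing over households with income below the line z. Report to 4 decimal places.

Below the line: £54, £188, £230 (q = 3 of N = 6).
Gap ratios (z−y)/z: (270−54)/270 = 0.8000; (270−188)/270 = 0.3037; (270−230)/270 = 0.1481.
Squared: 0.6400; 0.0922; 0.0219.
Sum = 0.754184; P₂ = 0.754184 / 6 = 0.1257.

0.1257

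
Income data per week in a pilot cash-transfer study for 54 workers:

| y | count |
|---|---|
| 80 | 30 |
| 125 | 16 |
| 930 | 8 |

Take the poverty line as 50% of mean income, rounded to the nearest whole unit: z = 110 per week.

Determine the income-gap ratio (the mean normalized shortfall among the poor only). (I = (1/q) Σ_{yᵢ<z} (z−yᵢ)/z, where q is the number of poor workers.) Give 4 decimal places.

0.2727

Incomes under z: 30×80 (q = 30 of N = 54).
Shortfall ratios (z−y)/z: 0.2727 (×30); sum = 8.181818.
I averages over the q = 30 poor units only: 8.181818 / 30 = 0.2727.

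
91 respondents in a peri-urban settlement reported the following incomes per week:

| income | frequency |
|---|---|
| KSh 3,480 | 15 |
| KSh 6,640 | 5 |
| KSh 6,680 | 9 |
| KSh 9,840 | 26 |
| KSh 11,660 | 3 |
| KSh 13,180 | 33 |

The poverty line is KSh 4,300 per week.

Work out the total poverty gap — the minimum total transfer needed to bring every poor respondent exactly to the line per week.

Incomes under z: 15×KSh 3,480 (q = 15 of N = 91).
Individual gaps: 15×(4300−3480) = 12300.
Aggregate gap = KSh 12,300.

KSh 12,300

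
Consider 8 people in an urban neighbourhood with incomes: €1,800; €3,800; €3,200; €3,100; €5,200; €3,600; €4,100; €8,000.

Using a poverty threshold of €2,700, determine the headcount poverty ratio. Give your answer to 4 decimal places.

0.1250

1 of the 8 people have income below €2,700.
H = 1/8 = 0.1250.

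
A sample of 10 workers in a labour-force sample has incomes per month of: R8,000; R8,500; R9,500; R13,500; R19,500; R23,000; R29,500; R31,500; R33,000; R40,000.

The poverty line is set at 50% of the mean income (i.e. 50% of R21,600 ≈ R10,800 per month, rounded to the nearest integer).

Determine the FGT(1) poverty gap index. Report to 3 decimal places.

0.059

Poor units: R8,000, R8,500, R9,500 (q = 3 of N = 10).
Normalized shortfalls: (10800−8000)/10800 = 0.2593; (10800−8500)/10800 = 0.2130; (10800−9500)/10800 = 0.1204.
Sum of shortfalls = 0.592593; P₁ averages over all N: 0.592593 / 10 = 0.059.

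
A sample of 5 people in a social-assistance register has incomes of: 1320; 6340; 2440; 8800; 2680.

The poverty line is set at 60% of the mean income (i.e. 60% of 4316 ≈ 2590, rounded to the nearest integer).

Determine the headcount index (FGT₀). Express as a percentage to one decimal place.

40.0%

2 of the 5 people have income below 2590.
H = 2/5 = 40.0%.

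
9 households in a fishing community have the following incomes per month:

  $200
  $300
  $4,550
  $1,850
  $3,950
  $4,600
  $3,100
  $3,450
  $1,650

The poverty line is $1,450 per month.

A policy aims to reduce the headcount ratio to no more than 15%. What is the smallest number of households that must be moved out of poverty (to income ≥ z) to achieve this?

2 of the 9 households are poor, so H = 2/9 = 0.222.
A headcount ratio of at most 15% allows at most ⌊0.15 × 9⌋ = 1 poor households.
So at least 2 − 1 = 1 must be lifted.

1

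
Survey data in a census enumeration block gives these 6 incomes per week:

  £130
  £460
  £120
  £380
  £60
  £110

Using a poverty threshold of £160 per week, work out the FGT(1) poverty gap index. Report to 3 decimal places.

Below the line: £60, £110, £120, £130 (q = 4 of N = 6).
Relative gaps: (160−60)/160 = 0.6250; (160−110)/160 = 0.3125; (160−120)/160 = 0.2500; (160−130)/160 = 0.1875.
Sum of shortfalls = 1.375000; P₁ averages over all N: 1.375000 / 6 = 0.229.

0.229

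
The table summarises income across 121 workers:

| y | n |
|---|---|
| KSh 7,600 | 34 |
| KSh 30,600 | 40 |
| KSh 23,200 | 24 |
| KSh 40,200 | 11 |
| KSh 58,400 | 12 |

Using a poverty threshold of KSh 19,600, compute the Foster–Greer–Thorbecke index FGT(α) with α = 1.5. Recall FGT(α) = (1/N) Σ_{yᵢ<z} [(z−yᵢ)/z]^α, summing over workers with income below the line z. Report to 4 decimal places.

0.1346

Below z: 34×KSh 7,600 (q = 34 of N = 121).
Normalized shortfalls: (19600−7600)/19600 = 0.6122 (×34).
Raised to α = 1.5: 0.47906 (×34).
Sum = 16.287959; FGT(1.5) = 16.287959 / 121 = 0.1346.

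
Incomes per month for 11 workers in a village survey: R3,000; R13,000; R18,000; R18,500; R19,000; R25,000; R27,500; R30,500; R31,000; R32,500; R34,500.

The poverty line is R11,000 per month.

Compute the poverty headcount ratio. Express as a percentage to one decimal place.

1 of the 11 workers have income below R11,000.
H = 1/11 = 9.1%.

9.1%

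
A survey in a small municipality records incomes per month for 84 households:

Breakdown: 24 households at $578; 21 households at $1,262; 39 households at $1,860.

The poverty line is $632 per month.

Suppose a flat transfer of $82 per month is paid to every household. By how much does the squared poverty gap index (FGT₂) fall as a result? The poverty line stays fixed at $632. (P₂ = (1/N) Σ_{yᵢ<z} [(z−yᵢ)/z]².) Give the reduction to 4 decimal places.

Before: below the line — 24×$578; squared poverty gap index (FGT₂) = 0.002086.
After the $82 transfer: below the line — none; squared poverty gap index (FGT₂) = 0.000000.
Reduction = 0.002086 − 0.000000 = 0.0021.

0.0021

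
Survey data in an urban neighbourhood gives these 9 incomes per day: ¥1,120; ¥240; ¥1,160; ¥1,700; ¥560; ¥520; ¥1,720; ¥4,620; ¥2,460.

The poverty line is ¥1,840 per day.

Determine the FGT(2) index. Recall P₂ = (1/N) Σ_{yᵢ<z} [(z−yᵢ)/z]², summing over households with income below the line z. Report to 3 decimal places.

0.228

Poor units: ¥240, ¥520, ¥560, ¥1,120, ¥1,160, ¥1,700, ¥1,720 (q = 7 of N = 9).
Normalized shortfalls: (1840−240)/1840 = 0.8696; (1840−520)/1840 = 0.7174; (1840−560)/1840 = 0.6957; (1840−1120)/1840 = 0.3913; (1840−1160)/1840 = 0.3696; (1840−1700)/1840 = 0.0761; (1840−1720)/1840 = 0.0652.
Squared: 0.7561; 0.5147; 0.4839; 0.1531; 0.1366; 0.0058; 0.0043.
Sum = 2.054466; P₂ = 2.054466 / 9 = 0.228.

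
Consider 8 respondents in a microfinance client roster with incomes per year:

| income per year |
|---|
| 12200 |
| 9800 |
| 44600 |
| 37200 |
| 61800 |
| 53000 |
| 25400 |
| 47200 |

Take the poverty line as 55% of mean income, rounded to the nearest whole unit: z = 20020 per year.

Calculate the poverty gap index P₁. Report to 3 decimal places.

0.113

Incomes under z: 9800, 12200 (q = 2 of N = 8).
Shortfall ratios: (20020−9800)/20020 = 0.5105; (20020−12200)/20020 = 0.3906.
Σ = 0.901099. Dividing by the full population N = 8 gives P₁ = 0.113.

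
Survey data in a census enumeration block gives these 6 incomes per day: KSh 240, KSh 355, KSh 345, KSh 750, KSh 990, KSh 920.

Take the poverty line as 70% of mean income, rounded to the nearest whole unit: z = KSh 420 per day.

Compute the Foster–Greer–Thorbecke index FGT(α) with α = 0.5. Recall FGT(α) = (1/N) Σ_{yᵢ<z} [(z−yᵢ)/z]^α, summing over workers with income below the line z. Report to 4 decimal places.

0.2451

Incomes under z: KSh 240, KSh 345, KSh 355 (q = 3 of N = 6).
Normalized shortfalls: (420−240)/420 = 0.4286; (420−345)/420 = 0.1786; (420−355)/420 = 0.1548.
Raised to α = 0.5: 0.65465; 0.42258; 0.39340.
Sum = 1.470629; FGT(0.5) = 1.470629 / 6 = 0.2451.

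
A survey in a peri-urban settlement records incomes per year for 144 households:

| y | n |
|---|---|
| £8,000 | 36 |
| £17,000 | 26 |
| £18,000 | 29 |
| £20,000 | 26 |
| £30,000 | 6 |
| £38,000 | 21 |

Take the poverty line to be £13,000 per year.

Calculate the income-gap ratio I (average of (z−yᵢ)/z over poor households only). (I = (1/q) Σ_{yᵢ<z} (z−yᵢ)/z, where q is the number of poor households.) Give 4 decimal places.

0.3846

Below the line: 36×£8,000 (q = 36 of N = 144).
Shortfall ratios (z−y)/z: 0.3846 (×36); sum = 13.846154.
The income-gap ratio divides by q (the poor only): 13.846154 / 36 = 0.3846.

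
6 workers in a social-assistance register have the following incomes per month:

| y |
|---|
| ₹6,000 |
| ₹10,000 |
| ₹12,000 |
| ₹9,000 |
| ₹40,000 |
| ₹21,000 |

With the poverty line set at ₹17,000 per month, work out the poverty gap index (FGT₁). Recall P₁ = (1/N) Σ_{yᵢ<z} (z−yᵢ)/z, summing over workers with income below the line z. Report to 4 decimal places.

0.3039

Incomes under z: ₹6,000, ₹9,000, ₹10,000, ₹12,000 (q = 4 of N = 6).
Gap ratios (z−y)/z: (17000−6000)/17000 = 0.6471; (17000−9000)/17000 = 0.4706; (17000−10000)/17000 = 0.4118; (17000−12000)/17000 = 0.2941.
Sum of shortfalls = 1.823529; P₁ averages over all N: 1.823529 / 6 = 0.3039.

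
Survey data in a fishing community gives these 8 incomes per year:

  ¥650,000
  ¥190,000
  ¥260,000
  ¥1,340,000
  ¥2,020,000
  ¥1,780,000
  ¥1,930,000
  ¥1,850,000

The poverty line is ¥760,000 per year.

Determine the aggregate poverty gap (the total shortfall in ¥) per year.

Below z: ¥190,000, ¥260,000, ¥650,000 (q = 3 of N = 8).
Individual gaps: 760000−190000 = 570000; 760000−260000 = 500000; 760000−650000 = 110000.
Aggregate gap = ¥1,180,000.

¥1,180,000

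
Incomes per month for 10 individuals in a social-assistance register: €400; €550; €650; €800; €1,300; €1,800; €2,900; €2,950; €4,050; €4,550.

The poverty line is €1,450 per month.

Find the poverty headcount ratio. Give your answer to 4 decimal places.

0.5000

5 of the 10 individuals have income below €1,450.
H = 5/10 = 0.5000.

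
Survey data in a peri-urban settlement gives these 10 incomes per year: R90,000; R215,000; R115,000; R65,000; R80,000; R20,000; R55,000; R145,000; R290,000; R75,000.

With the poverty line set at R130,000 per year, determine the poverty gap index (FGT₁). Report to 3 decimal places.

Poor units: R20,000, R55,000, R65,000, R75,000, R80,000, R90,000, R115,000 (q = 7 of N = 10).
Relative gaps: (130000−20000)/130000 = 0.8462; (130000−55000)/130000 = 0.5769; (130000−65000)/130000 = 0.5000; (130000−75000)/130000 = 0.4231; (130000−80000)/130000 = 0.3846; (130000−90000)/130000 = 0.3077; (130000−115000)/130000 = 0.1154.
Σ = 3.153846. Dividing by the full population N = 10 gives P₁ = 0.315.

0.315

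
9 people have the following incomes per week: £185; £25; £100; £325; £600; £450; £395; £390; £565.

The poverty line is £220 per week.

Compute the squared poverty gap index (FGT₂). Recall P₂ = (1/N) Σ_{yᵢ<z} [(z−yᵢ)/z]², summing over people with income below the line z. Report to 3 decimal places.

Below the line: £25, £100, £185 (q = 3 of N = 9).
Shortfall ratios: (220−25)/220 = 0.8864; (220−100)/220 = 0.5455; (220−185)/220 = 0.1591.
Squared: 0.7856; 0.2975; 0.0253.
Sum = 1.108471; P₂ = 1.108471 / 9 = 0.123.

0.123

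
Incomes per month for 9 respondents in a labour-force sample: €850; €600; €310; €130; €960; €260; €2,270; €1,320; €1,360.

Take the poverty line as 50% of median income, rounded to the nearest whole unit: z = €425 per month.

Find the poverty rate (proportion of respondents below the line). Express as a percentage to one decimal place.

3 of the 9 respondents have income below €425.
H = 3/9 = 33.3%.

33.3%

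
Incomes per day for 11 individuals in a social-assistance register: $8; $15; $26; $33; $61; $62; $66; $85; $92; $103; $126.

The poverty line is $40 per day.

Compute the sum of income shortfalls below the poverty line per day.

$78

Poor units: $8, $15, $26, $33 (q = 4 of N = 11).
Individual gaps: 40−8 = 32; 40−15 = 25; 40−26 = 14; 40−33 = 7.
Aggregate gap = $78.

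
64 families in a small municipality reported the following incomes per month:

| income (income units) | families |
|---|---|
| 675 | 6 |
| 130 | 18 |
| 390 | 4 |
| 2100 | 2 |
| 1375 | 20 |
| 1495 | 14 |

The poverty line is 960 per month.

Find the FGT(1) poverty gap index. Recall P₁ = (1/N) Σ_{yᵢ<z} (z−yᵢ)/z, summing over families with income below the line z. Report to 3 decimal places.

0.308

Poor units: 18×130, 4×390, 6×675 (q = 28 of N = 64).
Normalized shortfalls: (960−130)/960 = 0.8646 (×18); (960−390)/960 = 0.5938 (×4); (960−675)/960 = 0.2969 (×6).
Σ = 19.718750. Dividing by the full population N = 64 gives P₁ = 0.308.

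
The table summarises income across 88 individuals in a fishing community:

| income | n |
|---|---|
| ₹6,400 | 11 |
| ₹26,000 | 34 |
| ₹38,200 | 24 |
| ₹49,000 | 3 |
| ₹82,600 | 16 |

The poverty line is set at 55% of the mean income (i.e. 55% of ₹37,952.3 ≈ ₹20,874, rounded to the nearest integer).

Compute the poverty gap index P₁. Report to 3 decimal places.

0.087

Below the line: 11×₹6,400 (q = 11 of N = 88).
Relative gaps: (20874−6400)/20874 = 0.6934 (×11).
Sum of shortfalls = 7.627383; P₁ averages over all N: 7.627383 / 88 = 0.087.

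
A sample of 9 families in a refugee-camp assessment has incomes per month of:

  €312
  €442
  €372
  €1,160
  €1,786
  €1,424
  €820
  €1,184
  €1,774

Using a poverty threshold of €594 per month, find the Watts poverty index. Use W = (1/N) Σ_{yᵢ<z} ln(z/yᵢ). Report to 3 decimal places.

Below the line: €312, €372, €442 (q = 3 of N = 9).
Log gaps: ln(594/312) = 0.6439; ln(594/372) = 0.4680; ln(594/442) = 0.2956.
W = 1.407431 / 9 = 0.156.

0.156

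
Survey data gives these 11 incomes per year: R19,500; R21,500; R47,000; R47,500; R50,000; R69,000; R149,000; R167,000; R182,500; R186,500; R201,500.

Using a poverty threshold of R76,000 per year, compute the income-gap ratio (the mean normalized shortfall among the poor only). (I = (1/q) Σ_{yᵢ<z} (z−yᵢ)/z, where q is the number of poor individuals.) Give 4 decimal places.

0.4419

Below the line: R19,500, R21,500, R47,000, R47,500, R50,000, R69,000 (q = 6 of N = 11).
Relative gaps: 0.7434, 0.7171, 0.3816, 0.3750, 0.3421, 0.0921; sum = 2.651316.
I averages over the q = 6 poor units only: 2.651316 / 6 = 0.4419.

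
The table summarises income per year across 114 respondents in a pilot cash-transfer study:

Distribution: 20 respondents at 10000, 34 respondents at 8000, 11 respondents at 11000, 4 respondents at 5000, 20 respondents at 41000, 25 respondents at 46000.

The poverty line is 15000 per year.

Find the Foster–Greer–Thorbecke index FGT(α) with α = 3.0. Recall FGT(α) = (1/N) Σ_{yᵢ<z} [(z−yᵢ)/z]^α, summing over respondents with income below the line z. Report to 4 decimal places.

0.0490

Below the line: 4×5000, 34×8000, 20×10000, 11×11000 (q = 69 of N = 114).
Shortfall ratios: (15000−5000)/15000 = 0.6667 (×4); (15000−8000)/15000 = 0.4667 (×34); (15000−10000)/15000 = 0.3333 (×20); (15000−11000)/15000 = 0.2667 (×11).
Raised to α = 3.0: 0.29630 (×4); 0.10163 (×34); 0.03704 (×20); 0.01896 (×11).
Sum = 5.589926; FGT(3.0) = 5.589926 / 114 = 0.0490.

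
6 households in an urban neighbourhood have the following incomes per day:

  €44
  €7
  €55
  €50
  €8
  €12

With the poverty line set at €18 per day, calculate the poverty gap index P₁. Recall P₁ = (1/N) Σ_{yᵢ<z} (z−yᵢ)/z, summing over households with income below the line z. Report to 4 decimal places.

Poor units: €7, €8, €12 (q = 3 of N = 6).
Gap ratios (z−y)/z: (18−7)/18 = 0.6111; (18−8)/18 = 0.5556; (18−12)/18 = 0.3333.
Sum of shortfalls = 1.500000; P₁ averages over all N: 1.500000 / 6 = 0.2500.

0.2500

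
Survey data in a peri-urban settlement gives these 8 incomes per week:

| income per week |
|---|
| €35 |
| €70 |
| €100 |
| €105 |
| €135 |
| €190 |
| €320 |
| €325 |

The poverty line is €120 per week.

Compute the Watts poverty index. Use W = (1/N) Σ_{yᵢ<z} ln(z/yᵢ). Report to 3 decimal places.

Below z: €35, €70, €100, €105 (q = 4 of N = 8).
Log shortfalls: ln(120/35) = 1.2321; ln(120/70) = 0.5390; ln(120/100) = 0.1823; ln(120/105) = 0.1335.
W = 2.086993 / 8 = 0.261.

0.261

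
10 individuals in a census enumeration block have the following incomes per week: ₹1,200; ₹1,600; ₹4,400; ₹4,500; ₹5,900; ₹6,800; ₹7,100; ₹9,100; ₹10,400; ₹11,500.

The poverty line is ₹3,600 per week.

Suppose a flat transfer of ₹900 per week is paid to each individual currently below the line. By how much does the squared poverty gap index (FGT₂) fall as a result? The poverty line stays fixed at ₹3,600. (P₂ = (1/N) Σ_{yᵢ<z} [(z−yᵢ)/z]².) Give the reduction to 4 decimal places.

Before: below the line — ₹1,200, ₹1,600; squared poverty gap index (FGT₂) = 0.075309.
After the ₹900 transfer: below the line — ₹2,100, ₹2,500; squared poverty gap index (FGT₂) = 0.026698.
Reduction = 0.075309 − 0.026698 = 0.0486.

0.0486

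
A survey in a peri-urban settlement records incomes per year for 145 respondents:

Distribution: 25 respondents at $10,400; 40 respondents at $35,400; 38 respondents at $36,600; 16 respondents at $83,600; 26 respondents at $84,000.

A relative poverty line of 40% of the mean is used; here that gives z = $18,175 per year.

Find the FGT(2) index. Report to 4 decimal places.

Below z: 25×$10,400 (q = 25 of N = 145).
Relative gaps: (18175−10400)/18175 = 0.4278 (×25).
Squared: 0.1830 (×25).
Sum = 4.575009; P₂ = 4.575009 / 145 = 0.0316.

0.0316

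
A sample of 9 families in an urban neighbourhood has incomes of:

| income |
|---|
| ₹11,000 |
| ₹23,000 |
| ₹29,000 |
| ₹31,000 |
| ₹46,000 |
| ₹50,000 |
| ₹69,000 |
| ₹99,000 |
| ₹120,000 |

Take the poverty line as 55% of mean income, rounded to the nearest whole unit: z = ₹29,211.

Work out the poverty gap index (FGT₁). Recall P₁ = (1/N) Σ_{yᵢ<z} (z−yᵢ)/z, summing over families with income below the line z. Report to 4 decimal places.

0.0937

Incomes under z: ₹11,000, ₹23,000, ₹29,000 (q = 3 of N = 9).
Normalized shortfalls: (29211−11000)/29211 = 0.6234; (29211−23000)/29211 = 0.2126; (29211−29000)/29211 = 0.0072.
Σ = 0.843278. Dividing by the full population N = 9 gives P₁ = 0.0937.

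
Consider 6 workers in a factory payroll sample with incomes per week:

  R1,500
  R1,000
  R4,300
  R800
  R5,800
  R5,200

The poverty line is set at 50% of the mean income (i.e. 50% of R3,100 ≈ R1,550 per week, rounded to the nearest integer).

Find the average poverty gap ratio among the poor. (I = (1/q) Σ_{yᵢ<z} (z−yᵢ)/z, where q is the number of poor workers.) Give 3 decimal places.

0.290

Below the line: R800, R1,000, R1,500 (q = 3 of N = 6).
Shortfall ratios (z−y)/z: 0.4839, 0.3548, 0.0323; sum = 0.870968.
I averages over the q = 3 poor units only: 0.870968 / 3 = 0.290.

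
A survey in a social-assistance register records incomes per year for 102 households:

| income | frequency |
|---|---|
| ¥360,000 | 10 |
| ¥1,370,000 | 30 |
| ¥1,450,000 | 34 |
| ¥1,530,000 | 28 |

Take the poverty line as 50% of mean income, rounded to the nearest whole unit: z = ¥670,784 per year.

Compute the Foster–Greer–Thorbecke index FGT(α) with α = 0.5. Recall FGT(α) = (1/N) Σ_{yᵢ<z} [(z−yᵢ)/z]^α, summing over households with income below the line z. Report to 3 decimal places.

0.067

Below the line: 10×¥360,000 (q = 10 of N = 102).
Normalized shortfalls: (670784−360000)/670784 = 0.4633 (×10).
Raised to α = 0.5: 0.68067 (×10).
Sum = 6.806721; FGT(0.5) = 6.806721 / 102 = 0.067.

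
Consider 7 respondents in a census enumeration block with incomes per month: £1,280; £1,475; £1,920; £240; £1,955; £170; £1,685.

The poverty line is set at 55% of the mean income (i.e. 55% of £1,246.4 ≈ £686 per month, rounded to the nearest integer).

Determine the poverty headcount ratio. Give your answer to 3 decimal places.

0.286

2 of the 7 respondents have income below £686.
H = 2/7 = 0.286.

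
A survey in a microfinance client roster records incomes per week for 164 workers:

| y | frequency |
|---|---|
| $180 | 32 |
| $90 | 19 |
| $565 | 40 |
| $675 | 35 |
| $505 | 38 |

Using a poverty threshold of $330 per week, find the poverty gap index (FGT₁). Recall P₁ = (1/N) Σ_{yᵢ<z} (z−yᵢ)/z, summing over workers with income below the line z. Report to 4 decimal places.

Poor units: 19×$90, 32×$180 (q = 51 of N = 164).
Gap ratios (z−y)/z: (330−90)/330 = 0.7273 (×19); (330−180)/330 = 0.4545 (×32).
Σ = 28.363636. Dividing by the full population N = 164 gives P₁ = 0.1729.

0.1729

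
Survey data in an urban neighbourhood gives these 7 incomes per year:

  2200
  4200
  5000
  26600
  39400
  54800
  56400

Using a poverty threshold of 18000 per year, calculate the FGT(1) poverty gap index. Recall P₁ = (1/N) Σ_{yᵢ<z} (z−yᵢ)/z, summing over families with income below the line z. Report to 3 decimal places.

0.338

Poor units: 2200, 4200, 5000 (q = 3 of N = 7).
Relative gaps: (18000−2200)/18000 = 0.8778; (18000−4200)/18000 = 0.7667; (18000−5000)/18000 = 0.7222.
Σ = 2.366667. Dividing by the full population N = 7 gives P₁ = 0.338.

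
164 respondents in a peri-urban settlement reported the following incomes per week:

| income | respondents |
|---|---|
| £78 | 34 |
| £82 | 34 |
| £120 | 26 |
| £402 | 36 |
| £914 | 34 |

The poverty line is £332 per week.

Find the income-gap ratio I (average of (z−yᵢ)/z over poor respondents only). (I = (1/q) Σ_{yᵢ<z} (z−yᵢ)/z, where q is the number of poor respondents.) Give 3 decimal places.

0.726

Incomes under z: 34×£78, 34×£82, 26×£120 (q = 94 of N = 164).
Shortfall ratios (z−y)/z: 0.7651 (×34), 0.7530 (×34), 0.6386 (×26); sum = 68.216867.
I averages over the q = 94 poor units only: 68.216867 / 94 = 0.726.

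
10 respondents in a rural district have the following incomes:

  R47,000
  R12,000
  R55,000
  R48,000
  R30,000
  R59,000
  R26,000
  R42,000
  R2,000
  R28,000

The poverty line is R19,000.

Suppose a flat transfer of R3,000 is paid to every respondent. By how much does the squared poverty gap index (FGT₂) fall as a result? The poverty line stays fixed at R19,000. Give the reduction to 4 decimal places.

Before: below the line — R2,000, R12,000; squared poverty gap index (FGT₂) = 0.093629.
After the R3,000 transfer: below the line — R5,000, R15,000; squared poverty gap index (FGT₂) = 0.058726.
Reduction = 0.093629 − 0.058726 = 0.0349.

0.0349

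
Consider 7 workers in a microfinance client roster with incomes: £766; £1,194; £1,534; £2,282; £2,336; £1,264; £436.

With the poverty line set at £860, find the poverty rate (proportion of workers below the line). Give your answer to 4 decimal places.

0.2857

2 of the 7 workers have income below £860.
H = 2/7 = 0.2857.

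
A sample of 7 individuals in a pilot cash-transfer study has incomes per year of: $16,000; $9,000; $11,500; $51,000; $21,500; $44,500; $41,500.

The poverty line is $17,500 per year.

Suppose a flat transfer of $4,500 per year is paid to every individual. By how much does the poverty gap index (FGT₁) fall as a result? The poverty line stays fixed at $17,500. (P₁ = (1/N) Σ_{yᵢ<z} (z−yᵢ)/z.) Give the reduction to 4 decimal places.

0.0857

Before: below the line — $9,000, $11,500, $16,000; poverty gap index (FGT₁) = 0.130612.
After the $4,500 transfer: below the line — $13,500, $16,000; poverty gap index (FGT₁) = 0.044898.
Reduction = 0.130612 − 0.044898 = 0.0857.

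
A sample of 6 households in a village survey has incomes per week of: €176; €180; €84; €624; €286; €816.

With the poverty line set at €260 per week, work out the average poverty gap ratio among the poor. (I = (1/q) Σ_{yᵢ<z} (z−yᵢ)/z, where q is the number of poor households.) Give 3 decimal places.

Incomes under z: €84, €176, €180 (q = 3 of N = 6).
Relative gaps: 0.6769, 0.3231, 0.3077; sum = 1.307692.
The income-gap ratio divides by q (the poor only): 1.307692 / 3 = 0.436.

0.436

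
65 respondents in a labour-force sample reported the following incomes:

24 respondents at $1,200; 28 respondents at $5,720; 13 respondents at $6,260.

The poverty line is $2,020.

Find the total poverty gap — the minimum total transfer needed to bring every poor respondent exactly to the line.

Incomes under z: 24×$1,200 (q = 24 of N = 65).
Individual gaps: 24×(2020−1200) = 19680.
Aggregate gap = $19,680.

$19,680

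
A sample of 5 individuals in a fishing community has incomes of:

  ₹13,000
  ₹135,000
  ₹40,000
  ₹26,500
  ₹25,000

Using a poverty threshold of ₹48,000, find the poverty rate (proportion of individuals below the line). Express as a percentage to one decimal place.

4 of the 5 individuals have income below ₹48,000.
H = 4/5 = 80.0%.

80.0%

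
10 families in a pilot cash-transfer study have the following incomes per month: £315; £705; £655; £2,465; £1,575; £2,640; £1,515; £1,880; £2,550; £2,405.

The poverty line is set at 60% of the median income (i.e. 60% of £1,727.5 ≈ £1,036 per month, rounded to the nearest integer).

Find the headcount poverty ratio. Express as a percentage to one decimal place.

3 of the 10 families have income below £1,036.
H = 3/10 = 30.0%.

30.0%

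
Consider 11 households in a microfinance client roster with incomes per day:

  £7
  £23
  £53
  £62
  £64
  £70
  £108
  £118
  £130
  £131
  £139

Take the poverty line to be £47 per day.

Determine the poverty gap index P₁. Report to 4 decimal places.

0.1238

Below the line: £7, £23 (q = 2 of N = 11).
Shortfall ratios: (47−7)/47 = 0.8511; (47−23)/47 = 0.5106.
Sum of shortfalls = 1.361702; P₁ averages over all N: 1.361702 / 11 = 0.1238.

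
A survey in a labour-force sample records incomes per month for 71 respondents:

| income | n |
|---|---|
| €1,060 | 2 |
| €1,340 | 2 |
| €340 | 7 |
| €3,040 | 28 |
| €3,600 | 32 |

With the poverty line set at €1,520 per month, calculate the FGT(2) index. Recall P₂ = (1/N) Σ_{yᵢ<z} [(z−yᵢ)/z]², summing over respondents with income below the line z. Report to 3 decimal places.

Below the line: 7×€340, 2×€1,060, 2×€1,340 (q = 11 of N = 71).
Gap ratios (z−y)/z: (1520−340)/1520 = 0.7763 (×7); (1520−1060)/1520 = 0.3026 (×2); (1520−1340)/1520 = 0.1184 (×2).
Squared: 0.6027 (×7); 0.0916 (×2); 0.0140 (×2).
Sum = 4.429882; P₂ = 4.429882 / 71 = 0.062.

0.062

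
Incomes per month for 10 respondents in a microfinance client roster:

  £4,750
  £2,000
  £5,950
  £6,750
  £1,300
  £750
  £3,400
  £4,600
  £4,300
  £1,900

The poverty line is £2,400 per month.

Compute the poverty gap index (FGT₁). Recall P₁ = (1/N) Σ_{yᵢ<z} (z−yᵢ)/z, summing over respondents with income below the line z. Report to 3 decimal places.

0.152

Below the line: £750, £1,300, £1,900, £2,000 (q = 4 of N = 10).
Gap ratios (z−y)/z: (2400−750)/2400 = 0.6875; (2400−1300)/2400 = 0.4583; (2400−1900)/2400 = 0.2083; (2400−2000)/2400 = 0.1667.
Sum of shortfalls = 1.520833; P₁ averages over all N: 1.520833 / 10 = 0.152.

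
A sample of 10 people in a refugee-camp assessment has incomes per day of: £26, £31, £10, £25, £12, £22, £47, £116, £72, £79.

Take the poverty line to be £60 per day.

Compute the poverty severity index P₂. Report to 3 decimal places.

0.268

Poor units: £10, £12, £22, £25, £26, £31, £47 (q = 7 of N = 10).
Normalized shortfalls: (60−10)/60 = 0.8333; (60−12)/60 = 0.8000; (60−22)/60 = 0.6333; (60−25)/60 = 0.5833; (60−26)/60 = 0.5667; (60−31)/60 = 0.4833; (60−47)/60 = 0.2167.
Squared: 0.6944; 0.6400; 0.4011; 0.3403; 0.3211; 0.2336; 0.0469.
Sum = 2.677500; P₂ = 2.677500 / 10 = 0.268.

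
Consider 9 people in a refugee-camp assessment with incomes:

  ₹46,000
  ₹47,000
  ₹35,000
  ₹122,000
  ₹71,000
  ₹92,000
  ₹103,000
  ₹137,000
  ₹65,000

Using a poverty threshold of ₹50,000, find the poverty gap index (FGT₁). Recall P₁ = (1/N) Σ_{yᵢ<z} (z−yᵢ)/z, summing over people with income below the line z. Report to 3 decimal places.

0.049

Poor units: ₹35,000, ₹46,000, ₹47,000 (q = 3 of N = 9).
Gap ratios (z−y)/z: (50000−35000)/50000 = 0.3000; (50000−46000)/50000 = 0.0800; (50000−47000)/50000 = 0.0600.
Σ = 0.440000. Dividing by the full population N = 9 gives P₁ = 0.049.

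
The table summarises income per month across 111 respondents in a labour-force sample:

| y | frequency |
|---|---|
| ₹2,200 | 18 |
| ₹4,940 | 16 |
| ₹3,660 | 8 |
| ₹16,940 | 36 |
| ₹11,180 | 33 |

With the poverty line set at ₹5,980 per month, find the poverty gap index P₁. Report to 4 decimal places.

0.1555

Poor units: 18×₹2,200, 8×₹3,660, 16×₹4,940 (q = 42 of N = 111).
Gap ratios (z−y)/z: (5980−2200)/5980 = 0.6321 (×18); (5980−3660)/5980 = 0.3880 (×8); (5980−4940)/5980 = 0.1739 (×16).
Sum of shortfalls = 17.264214; P₁ averages over all N: 17.264214 / 111 = 0.1555.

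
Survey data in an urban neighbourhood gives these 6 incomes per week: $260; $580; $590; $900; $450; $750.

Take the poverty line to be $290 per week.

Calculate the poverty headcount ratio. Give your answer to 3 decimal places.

1 of the 6 families have income below $290.
H = 1/6 = 0.167.

0.167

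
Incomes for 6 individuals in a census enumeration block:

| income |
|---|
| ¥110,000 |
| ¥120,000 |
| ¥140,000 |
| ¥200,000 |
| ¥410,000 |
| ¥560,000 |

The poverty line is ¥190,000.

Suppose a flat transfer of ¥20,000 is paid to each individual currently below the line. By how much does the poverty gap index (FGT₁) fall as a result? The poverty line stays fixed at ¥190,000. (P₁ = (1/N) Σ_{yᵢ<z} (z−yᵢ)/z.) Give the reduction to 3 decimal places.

Before: below the line — ¥110,000, ¥120,000, ¥140,000; poverty gap index (FGT₁) = 0.17544.
After the ¥20,000 transfer: below the line — ¥130,000, ¥140,000, ¥160,000; poverty gap index (FGT₁) = 0.12281.
Reduction = 0.17544 − 0.12281 = 0.053.

0.053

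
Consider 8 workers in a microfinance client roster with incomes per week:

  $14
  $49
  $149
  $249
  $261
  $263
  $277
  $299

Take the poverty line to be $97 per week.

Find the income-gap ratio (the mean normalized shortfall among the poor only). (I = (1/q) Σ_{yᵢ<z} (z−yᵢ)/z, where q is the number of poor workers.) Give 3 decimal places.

Below the line: $14, $49 (q = 2 of N = 8).
Shortfall ratios (z−y)/z: 0.8557, 0.4948; sum = 1.350515.
I averages over the q = 2 poor units only: 1.350515 / 2 = 0.675.

0.675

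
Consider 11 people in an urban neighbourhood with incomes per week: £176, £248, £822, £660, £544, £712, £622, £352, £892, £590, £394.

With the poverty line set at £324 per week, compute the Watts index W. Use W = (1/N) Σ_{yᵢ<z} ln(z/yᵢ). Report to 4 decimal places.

0.0798

Below the line: £176, £248 (q = 2 of N = 11).
Log gaps: ln(324/176) = 0.6103; ln(324/248) = 0.2673.
W = 0.877574 / 11 = 0.0798.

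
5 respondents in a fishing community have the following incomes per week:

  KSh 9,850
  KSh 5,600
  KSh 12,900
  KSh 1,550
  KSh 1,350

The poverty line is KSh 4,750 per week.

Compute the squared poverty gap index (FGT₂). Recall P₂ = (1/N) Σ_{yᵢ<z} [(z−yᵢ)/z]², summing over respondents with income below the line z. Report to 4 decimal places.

0.1932

Below z: KSh 1,350, KSh 1,550 (q = 2 of N = 5).
Gap ratios (z−y)/z: (4750−1350)/4750 = 0.7158; (4750−1550)/4750 = 0.6737.
Squared: 0.5124; 0.4539.
Sum = 0.966205; P₂ = 0.966205 / 5 = 0.1932.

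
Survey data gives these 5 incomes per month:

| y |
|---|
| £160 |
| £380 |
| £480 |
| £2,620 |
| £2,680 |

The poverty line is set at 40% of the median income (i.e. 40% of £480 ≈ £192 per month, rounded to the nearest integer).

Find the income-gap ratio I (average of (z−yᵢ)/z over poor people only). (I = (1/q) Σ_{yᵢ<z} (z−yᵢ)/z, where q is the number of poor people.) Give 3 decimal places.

0.167

Below z: £160 (q = 1 of N = 5).
Shortfall ratios (z−y)/z: 0.1667; sum = 0.166667.
The income-gap ratio divides by q (the poor only): 0.166667 / 1 = 0.167.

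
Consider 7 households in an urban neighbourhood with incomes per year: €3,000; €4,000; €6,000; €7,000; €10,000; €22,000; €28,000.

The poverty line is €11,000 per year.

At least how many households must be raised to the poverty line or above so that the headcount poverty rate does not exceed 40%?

5 of the 7 households are poor, so H = 5/7 = 0.714.
A headcount ratio of at most 40% allows at most ⌊0.40 × 7⌋ = 2 poor households.
So at least 5 − 2 = 3 must be lifted.

3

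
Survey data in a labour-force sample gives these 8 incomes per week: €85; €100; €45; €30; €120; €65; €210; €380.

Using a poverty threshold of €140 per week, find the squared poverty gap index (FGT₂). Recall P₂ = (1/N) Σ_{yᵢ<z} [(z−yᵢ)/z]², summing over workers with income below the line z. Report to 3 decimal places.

0.203

Below the line: €30, €45, €65, €85, €100, €120 (q = 6 of N = 8).
Gap ratios (z−y)/z: (140−30)/140 = 0.7857; (140−45)/140 = 0.6786; (140−65)/140 = 0.5357; (140−85)/140 = 0.3929; (140−100)/140 = 0.2857; (140−120)/140 = 0.1429.
Squared: 0.6173; 0.4605; 0.2870; 0.1543; 0.0816; 0.0204.
Sum = 1.621173; P₂ = 1.621173 / 8 = 0.203.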